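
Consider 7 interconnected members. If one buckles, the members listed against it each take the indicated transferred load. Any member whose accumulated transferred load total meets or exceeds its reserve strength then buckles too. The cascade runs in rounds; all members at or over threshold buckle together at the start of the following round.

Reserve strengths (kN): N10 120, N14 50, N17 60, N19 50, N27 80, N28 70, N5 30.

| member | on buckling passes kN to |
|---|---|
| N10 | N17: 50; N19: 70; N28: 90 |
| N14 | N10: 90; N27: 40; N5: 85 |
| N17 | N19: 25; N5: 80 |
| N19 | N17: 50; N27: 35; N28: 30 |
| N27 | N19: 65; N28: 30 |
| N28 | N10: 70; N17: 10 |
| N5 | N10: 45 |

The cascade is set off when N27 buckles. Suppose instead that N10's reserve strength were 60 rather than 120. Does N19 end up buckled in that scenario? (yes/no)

With N10's reserve strength at 60:
Round 1 — N27 buckles (initial).
  N19: +65 → 65 ≥ 50
  N28: +30 → 30 < 70
Round 2 — N19 buckles.
  N17: +50 → 50 < 60
  N28: +30 → 60 < 70
No further bucklings.

yes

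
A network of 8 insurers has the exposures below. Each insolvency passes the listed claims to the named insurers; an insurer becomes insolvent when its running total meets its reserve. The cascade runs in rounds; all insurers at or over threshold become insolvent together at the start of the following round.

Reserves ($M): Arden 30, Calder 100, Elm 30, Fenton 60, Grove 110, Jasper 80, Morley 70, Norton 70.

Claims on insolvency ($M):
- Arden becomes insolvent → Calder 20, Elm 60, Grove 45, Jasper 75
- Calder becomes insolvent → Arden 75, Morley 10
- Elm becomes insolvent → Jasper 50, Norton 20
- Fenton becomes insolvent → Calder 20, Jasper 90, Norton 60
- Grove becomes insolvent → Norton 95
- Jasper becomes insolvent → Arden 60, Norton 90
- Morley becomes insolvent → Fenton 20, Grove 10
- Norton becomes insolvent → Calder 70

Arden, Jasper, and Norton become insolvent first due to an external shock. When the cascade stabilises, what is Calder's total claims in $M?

90

Round 1 — Arden, Jasper, Norton become insolvent (initial).
  Calder: +20+70 → 90 < 100
  Elm: +60 → 60 ≥ 30
  Grove: +45 → 45 < 110
Round 2 — Elm becomes insolvent.
No further insolvencies.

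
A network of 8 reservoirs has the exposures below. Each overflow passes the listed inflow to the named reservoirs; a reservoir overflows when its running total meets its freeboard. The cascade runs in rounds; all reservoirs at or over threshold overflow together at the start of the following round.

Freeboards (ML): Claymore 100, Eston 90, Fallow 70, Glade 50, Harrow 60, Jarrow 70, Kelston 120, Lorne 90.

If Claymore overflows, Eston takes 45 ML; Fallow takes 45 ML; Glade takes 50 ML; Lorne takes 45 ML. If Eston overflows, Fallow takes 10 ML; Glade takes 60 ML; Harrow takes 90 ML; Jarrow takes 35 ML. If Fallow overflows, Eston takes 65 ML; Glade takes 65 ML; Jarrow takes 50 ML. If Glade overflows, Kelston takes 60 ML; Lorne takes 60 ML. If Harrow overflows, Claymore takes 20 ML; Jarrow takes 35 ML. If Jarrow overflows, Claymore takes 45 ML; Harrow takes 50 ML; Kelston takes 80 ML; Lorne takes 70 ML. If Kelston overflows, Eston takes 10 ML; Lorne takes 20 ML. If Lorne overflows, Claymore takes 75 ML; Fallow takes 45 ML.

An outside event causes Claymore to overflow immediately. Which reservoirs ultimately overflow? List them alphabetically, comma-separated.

Claymore, Eston, Fallow, Glade, Harrow, Jarrow, Kelston, Lorne

Round 1 — Claymore overflows (initial).
  Eston: +45 → 45 < 90
  Fallow: +45 → 45 < 70
  Glade: +50 → 50 ≥ 50
  Lorne: +45 → 45 < 90
Round 2 — Glade overflows.
  Kelston: +60 → 60 < 120
  Lorne: +60 → 105 ≥ 90
Round 3 — Lorne overflows.
  Fallow: +45 → 90 ≥ 70
Round 4 — Fallow overflows.
  Eston: +65 → 110 ≥ 90
  Jarrow: +50 → 50 < 70
Round 5 — Eston overflows.
  Harrow: +90 → 90 ≥ 60
  Jarrow: +35 → 85 ≥ 70
Round 6 — Harrow, Jarrow overflow.
  Kelston: +80 → 140 ≥ 120
Round 7 — Kelston overflows.
No further overflows.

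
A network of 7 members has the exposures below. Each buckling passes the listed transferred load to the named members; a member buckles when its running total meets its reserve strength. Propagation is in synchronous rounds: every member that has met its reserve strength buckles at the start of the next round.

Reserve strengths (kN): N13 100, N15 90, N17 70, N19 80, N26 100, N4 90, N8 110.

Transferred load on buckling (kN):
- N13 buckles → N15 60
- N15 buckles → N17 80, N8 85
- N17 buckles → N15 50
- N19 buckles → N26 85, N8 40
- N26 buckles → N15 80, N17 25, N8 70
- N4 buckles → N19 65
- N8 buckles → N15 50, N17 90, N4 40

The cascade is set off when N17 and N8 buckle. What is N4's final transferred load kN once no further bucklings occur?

Round 1 — N17, N8 buckle (initial).
  N15: +50+50 → 100 ≥ 90
  N4: +40 → 40 < 90
Round 2 — N15 buckles.
No further bucklings.

40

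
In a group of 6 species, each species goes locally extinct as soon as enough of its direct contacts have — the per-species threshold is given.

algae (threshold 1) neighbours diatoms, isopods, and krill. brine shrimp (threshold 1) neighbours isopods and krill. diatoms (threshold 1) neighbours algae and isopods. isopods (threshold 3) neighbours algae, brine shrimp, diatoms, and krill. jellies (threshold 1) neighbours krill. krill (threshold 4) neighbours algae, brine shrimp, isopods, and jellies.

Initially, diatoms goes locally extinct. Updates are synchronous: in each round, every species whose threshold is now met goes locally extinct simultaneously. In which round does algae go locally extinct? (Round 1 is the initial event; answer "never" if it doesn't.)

Round 1 — diatoms goes locally extinct (initial).
Round 2 — checking thresholds:
  algae: 1 of 3 neighbours ≥ 1, goes locally extinct.
  isopods: 1 of 4 neighbours < 3, holds.
Round 3 — no new extinctions; cascade stops.

2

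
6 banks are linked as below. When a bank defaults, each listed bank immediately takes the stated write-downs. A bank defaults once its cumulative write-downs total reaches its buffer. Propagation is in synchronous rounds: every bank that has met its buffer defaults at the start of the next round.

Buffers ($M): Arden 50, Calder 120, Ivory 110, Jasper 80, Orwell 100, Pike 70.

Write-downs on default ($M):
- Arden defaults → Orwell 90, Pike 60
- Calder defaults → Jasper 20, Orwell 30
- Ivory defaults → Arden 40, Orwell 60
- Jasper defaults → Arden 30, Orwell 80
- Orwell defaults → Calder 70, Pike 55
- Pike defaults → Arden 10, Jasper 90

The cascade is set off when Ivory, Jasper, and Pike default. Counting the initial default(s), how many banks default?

Round 1 — Ivory, Jasper, Pike default (initial).
  Arden: +40+30+10 → 80 ≥ 50
  Orwell: +60+80 → 140 ≥ 100
Round 2 — Arden, Orwell default.
  Calder: +70 → 70 < 120
No further defaults.

5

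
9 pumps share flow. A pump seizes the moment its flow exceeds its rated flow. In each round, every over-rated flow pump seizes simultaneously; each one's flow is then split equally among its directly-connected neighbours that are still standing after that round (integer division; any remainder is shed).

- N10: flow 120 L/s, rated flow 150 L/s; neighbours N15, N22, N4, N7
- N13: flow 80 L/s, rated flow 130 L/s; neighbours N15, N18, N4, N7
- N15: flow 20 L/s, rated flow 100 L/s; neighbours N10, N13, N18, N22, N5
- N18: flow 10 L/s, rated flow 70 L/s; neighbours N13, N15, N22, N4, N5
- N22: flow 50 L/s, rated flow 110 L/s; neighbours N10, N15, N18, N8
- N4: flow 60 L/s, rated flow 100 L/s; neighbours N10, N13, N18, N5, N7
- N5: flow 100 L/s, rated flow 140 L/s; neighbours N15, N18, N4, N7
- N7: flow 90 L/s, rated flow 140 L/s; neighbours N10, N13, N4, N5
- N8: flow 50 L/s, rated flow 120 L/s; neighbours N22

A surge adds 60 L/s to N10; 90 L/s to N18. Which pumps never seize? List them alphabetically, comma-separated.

N8

Round 1 — N10 at 180 > 150; N18 at 100 > 70. N10, N18 seize.
  N10 sheds 180 L/s to N15, N22, N4, N7: 45 each.
    N15: 20+45 = 65 ≤ 100
    N22: 50+45 = 95 ≤ 110
    N4: 60+45 = 105 > 100
    N7: 90+45 = 135 ≤ 140
  N18 sheds 100 L/s to N13, N15, N22, N4, N5: 20 each.
    N13: 80+20 = 100 ≤ 130
    N15: 65+20 = 85 ≤ 100
    N22: 95+20 = 115 > 110
    N4: 105+20 = 125 > 100
    N5: 100+20 = 120 ≤ 140
Round 2 — N22, N4 seize.
  N22 sheds 115 L/s to N15, N8: 57 each (1 lost).
    N15: 85+57 = 142 > 100
    N8: 50+57 = 107 ≤ 120
  N4 sheds 125 L/s to N13, N5, N7: 41 each (2 lost).
    N13: 100+41 = 141 > 130
    N5: 120+41 = 161 > 140
    N7: 135+41 = 176 > 140
Round 3 — N13, N15, N5, N7 seize.
  N13 sheds 141 L/s: no online neighbours, lost.
  N15 sheds 142 L/s: no online neighbours, lost.
  N5 sheds 161 L/s: no online neighbours, lost.
  N7 sheds 176 L/s: no online neighbours, lost.
No further seizures.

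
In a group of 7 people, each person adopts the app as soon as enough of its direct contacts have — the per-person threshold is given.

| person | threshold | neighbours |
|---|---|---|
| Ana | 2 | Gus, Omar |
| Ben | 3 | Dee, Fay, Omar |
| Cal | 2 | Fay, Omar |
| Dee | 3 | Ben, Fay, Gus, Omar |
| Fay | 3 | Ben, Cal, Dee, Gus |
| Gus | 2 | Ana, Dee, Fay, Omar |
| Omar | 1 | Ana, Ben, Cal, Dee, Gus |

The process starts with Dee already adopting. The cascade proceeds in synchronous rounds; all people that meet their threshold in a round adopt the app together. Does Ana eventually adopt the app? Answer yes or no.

yes

Round 1 — Dee adopts the app (initial).
Round 2 — checking thresholds:
  Ben: 1 of 3 neighbours < 3, holds.
  Fay: 1 of 4 neighbours < 3, holds.
  Gus: 1 of 4 neighbours < 2, holds.
  Omar: 1 of 5 neighbours ≥ 1, adopts the app.
Round 3 — checking thresholds:
  Ana: 1 of 2 neighbours < 2, holds.
  Ben: 2 of 3 neighbours < 3, holds.
  Cal: 1 of 2 neighbours < 2, holds.
  Fay: 1 of 4 neighbours < 3, holds.
  Gus: 2 of 4 neighbours ≥ 2, adopts the app.
Round 4 — checking thresholds:
  Ana: 2 of 2 neighbours ≥ 2, adopts the app.
  Ben: 2 of 3 neighbours < 3, holds.
  Cal: 1 of 2 neighbours < 2, holds.
  Fay: 2 of 4 neighbours < 3, holds.
Round 5 — no new adoptions; cascade stops.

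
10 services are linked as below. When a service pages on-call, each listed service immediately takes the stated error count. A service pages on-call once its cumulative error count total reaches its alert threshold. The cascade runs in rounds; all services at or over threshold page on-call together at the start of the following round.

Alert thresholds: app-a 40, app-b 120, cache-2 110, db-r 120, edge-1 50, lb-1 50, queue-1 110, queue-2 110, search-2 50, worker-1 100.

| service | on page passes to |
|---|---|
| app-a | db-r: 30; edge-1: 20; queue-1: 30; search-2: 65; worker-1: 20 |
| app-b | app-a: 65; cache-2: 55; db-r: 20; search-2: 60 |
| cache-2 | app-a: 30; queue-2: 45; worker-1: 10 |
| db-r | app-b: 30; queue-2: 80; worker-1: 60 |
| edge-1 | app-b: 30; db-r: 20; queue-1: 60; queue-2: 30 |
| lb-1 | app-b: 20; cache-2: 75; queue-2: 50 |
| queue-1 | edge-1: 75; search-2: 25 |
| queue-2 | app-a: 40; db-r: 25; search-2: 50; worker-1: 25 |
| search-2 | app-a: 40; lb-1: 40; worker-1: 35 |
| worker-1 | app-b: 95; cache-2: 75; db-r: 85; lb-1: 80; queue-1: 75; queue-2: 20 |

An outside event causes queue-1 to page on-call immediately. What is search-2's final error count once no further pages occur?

25

Round 1 — queue-1 pages on-call (initial).
  edge-1: +75 → 75 ≥ 50
  search-2: +25 → 25 < 50
Round 2 — edge-1 pages on-call.
  app-b: +30 → 30 < 120
  db-r: +20 → 20 < 120
  queue-2: +30 → 30 < 110
No further pages.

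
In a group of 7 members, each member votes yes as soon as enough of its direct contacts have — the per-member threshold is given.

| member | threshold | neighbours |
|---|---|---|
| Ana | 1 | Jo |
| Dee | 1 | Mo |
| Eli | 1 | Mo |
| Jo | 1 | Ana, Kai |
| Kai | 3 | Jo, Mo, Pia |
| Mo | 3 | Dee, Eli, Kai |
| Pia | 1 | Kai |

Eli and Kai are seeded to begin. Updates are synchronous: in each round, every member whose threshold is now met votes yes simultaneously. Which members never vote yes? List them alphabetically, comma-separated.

Dee, Mo

Round 1 — Eli, Kai vote yes (initial).
Round 2 — checking thresholds:
  Jo: 1 of 2 neighbours ≥ 1, votes yes.
  Mo: 2 of 3 neighbours < 3, not yet.
  Pia: 1 of 1 neighbours ≥ 1, votes yes.
Round 3 — checking thresholds:
  Ana: 1 of 1 neighbours ≥ 1, votes yes.
  Mo: 2 of 3 neighbours < 3, not yet.
Round 4 — no new yes votes; cascade stops.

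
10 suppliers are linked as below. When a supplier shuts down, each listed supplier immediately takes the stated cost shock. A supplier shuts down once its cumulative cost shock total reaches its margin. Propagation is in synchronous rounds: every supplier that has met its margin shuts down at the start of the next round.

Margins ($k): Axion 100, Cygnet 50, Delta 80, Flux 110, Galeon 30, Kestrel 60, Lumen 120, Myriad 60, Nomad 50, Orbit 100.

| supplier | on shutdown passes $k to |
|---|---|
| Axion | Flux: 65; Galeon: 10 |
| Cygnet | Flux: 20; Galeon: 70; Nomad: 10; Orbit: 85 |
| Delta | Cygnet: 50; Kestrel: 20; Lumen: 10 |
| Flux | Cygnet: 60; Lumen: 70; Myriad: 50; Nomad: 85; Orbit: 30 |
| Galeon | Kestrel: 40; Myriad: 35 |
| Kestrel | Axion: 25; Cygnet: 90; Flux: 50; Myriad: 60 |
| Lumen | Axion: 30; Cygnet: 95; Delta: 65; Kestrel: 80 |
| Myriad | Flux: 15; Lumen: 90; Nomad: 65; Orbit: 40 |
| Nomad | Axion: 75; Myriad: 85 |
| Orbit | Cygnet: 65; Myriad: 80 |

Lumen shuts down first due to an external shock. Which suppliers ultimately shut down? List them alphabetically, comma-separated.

Round 1 — Lumen shuts down (initial).
  Axion: +30 → 30 < 100
  Cygnet: +95 → 95 ≥ 50
  Delta: +65 → 65 < 80
  Kestrel: +80 → 80 ≥ 60
Round 2 — Cygnet, Kestrel shut down.
  Axion: +25 → 55 < 100
  Flux: +20+50 → 70 < 110
  Galeon: +70 → 70 ≥ 30
  Myriad: +60 → 60 ≥ 60
  Nomad: +10 → 10 < 50
  Orbit: +85 → 85 < 100
Round 3 — Galeon, Myriad shut down.
  Flux: +15 → 85 < 110
  Nomad: +65 → 75 ≥ 50
  Orbit: +40 → 125 ≥ 100
Round 4 — Nomad, Orbit shut down.
  Axion: +75 → 130 ≥ 100
Round 5 — Axion shuts down.
  Flux: +65 → 150 ≥ 110
Round 6 — Flux shuts down.
No further shutdowns.

Axion, Cygnet, Flux, Galeon, Kestrel, Lumen, Myriad, Nomad, Orbit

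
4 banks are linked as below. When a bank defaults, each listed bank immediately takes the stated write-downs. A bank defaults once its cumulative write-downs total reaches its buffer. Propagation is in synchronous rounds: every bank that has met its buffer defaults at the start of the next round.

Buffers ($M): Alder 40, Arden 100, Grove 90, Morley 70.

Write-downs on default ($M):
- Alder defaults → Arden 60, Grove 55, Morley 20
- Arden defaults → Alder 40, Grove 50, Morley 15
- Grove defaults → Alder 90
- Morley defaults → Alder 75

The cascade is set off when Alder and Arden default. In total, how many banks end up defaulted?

3

Round 1 — Alder, Arden default (initial).
  Grove: +55+50 → 105 ≥ 90
  Morley: +20+15 → 35 < 70
Round 2 — Grove defaults.
No further defaults.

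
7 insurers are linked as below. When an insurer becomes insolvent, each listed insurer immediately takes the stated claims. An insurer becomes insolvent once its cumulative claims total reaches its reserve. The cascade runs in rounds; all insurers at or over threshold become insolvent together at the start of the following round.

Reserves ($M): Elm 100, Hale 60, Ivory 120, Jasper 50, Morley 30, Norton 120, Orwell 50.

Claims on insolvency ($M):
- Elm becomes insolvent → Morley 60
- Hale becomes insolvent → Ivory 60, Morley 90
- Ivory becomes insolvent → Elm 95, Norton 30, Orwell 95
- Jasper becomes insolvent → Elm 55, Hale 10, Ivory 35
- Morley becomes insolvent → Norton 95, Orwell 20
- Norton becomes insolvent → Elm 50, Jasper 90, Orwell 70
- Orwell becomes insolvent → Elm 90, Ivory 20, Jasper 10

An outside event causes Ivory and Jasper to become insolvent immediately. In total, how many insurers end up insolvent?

6

Round 1 — Ivory, Jasper become insolvent (initial).
  Elm: +95+55 → 150 ≥ 100
  Hale: +10 → 10 < 60
  Norton: +30 → 30 < 120
  Orwell: +95 → 95 ≥ 50
Round 2 — Elm, Orwell become insolvent.
  Morley: +60 → 60 ≥ 30
Round 3 — Morley becomes insolvent.
  Norton: +95 → 125 ≥ 120
Round 4 — Norton becomes insolvent.
No further insolvencies.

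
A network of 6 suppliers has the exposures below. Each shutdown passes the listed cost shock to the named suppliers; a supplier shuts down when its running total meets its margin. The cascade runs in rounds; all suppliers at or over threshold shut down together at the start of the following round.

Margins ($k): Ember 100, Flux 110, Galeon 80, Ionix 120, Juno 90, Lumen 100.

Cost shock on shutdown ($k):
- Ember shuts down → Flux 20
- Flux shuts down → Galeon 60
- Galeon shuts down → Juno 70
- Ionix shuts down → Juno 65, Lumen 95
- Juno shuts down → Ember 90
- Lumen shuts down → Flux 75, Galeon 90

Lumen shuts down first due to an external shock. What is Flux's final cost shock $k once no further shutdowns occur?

Round 1 — Lumen shuts down (initial).
  Flux: +75 → 75 < 110
  Galeon: +90 → 90 ≥ 80
Round 2 — Galeon shuts down.
  Juno: +70 → 70 < 90
No further shutdowns.

75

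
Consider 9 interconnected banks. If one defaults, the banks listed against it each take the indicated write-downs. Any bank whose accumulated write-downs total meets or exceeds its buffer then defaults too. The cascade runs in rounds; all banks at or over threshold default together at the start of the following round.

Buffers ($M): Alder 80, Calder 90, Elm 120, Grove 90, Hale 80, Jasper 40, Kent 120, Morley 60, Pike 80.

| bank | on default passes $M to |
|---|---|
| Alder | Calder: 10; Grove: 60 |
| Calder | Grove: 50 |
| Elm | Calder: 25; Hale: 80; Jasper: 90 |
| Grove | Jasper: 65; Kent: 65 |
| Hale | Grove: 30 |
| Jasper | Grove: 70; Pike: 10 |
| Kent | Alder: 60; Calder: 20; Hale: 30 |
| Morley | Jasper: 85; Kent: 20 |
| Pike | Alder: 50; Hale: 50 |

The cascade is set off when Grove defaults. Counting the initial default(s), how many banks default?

2

Round 1 — Grove defaults (initial).
  Jasper: +65 → 65 ≥ 40
  Kent: +65 → 65 < 120
Round 2 — Jasper defaults.
  Pike: +10 → 10 < 80
No further defaults.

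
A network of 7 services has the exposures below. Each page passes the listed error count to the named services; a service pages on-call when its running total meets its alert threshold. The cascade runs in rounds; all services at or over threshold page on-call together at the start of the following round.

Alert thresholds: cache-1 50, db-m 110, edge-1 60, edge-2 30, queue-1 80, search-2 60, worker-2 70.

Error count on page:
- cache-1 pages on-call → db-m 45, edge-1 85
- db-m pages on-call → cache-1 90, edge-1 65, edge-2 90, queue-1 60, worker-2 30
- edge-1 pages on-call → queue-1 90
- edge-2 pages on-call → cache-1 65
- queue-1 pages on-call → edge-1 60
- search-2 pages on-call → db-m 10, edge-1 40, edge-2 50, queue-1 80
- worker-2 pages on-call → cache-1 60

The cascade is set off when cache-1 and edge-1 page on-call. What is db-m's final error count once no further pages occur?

Round 1 — cache-1, edge-1 page on-call (initial).
  db-m: +45 → 45 < 110
  queue-1: +90 → 90 ≥ 80
Round 2 — queue-1 pages on-call.
No further pages.

45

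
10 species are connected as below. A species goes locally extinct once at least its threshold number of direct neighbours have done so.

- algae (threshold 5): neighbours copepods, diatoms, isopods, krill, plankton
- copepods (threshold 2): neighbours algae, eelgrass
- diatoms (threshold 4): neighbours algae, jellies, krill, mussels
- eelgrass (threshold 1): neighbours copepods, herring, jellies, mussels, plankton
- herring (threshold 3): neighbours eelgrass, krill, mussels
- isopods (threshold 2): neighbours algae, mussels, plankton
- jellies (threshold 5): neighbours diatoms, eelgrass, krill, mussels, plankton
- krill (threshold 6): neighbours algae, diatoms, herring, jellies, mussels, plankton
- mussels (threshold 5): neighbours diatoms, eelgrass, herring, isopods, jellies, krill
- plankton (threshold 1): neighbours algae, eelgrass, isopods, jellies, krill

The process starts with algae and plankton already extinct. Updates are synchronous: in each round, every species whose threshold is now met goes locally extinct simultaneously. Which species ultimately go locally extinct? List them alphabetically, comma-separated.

algae, copepods, eelgrass, isopods, plankton

Round 1 — algae, plankton go locally extinct (initial).
Round 2 — checking thresholds:
  copepods: 1 of 2 neighbours < 2, not yet.
  diatoms: 1 of 4 neighbours < 4, not yet.
  eelgrass: 1 of 5 neighbours ≥ 1, goes locally extinct.
  isopods: 2 of 3 neighbours ≥ 2, goes locally extinct.
  jellies: 1 of 5 neighbours < 5, not yet.
  krill: 2 of 6 neighbours < 6, not yet.
Round 3 — checking thresholds:
  copepods: 2 of 2 neighbours ≥ 2, goes locally extinct.
  diatoms: 1 of 4 neighbours < 4, not yet.
  herring: 1 of 3 neighbours < 3, not yet.
  jellies: 2 of 5 neighbours < 5, not yet.
  krill: 2 of 6 neighbours < 6, not yet.
  mussels: 2 of 6 neighbours < 5, not yet.
Round 4 — no new extinctions; cascade stops.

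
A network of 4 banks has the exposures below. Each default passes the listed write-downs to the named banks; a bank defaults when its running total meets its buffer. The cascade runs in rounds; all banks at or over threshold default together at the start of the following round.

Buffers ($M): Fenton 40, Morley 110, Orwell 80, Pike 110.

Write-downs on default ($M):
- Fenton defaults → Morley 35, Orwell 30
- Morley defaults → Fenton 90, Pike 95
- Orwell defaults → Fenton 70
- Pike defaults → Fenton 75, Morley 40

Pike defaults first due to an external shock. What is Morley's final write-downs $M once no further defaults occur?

75

Round 1 — Pike defaults (initial).
  Fenton: +75 → 75 ≥ 40
  Morley: +40 → 40 < 110
Round 2 — Fenton defaults.
  Morley: +35 → 75 < 110
  Orwell: +30 → 30 < 80
No further defaults.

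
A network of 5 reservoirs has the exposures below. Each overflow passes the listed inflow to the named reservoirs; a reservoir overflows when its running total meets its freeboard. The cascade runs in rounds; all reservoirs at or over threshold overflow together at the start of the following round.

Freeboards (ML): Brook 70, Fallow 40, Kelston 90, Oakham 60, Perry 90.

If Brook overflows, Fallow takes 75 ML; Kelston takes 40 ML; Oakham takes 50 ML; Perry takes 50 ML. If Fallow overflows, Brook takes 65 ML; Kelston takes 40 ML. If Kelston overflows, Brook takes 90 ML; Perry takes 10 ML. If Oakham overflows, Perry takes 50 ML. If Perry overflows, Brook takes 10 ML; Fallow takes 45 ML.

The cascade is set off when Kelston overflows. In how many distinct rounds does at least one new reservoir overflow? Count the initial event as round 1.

Round 1 — Kelston overflows (initial).
  Brook: +90 → 90 ≥ 70
  Perry: +10 → 10 < 90
Round 2 — Brook overflows.
  Fallow: +75 → 75 ≥ 40
  Oakham: +50 → 50 < 60
  Perry: +50 → 60 < 90
Round 3 — Fallow overflows.
No further overflows.

3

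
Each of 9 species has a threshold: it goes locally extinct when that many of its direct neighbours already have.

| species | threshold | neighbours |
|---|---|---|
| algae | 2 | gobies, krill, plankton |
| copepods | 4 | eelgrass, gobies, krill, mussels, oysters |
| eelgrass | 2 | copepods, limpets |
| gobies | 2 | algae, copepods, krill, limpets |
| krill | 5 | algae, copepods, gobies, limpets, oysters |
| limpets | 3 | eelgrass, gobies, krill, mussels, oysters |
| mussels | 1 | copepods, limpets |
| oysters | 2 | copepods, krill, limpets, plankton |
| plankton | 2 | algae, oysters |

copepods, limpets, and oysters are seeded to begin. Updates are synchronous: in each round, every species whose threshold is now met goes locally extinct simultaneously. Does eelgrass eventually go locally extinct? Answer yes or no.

yes

Round 1 — copepods, limpets, oysters go locally extinct (initial).
Round 2 — checking thresholds:
  eelgrass: 2 of 2 neighbours ≥ 2, goes locally extinct.
  gobies: 2 of 4 neighbours ≥ 2, goes locally extinct.
  krill: 3 of 5 neighbours < 5, holds.
  mussels: 2 of 2 neighbours ≥ 1, goes locally extinct.
  plankton: 1 of 2 neighbours < 2, holds.
Round 3 — no new extinctions; cascade stops.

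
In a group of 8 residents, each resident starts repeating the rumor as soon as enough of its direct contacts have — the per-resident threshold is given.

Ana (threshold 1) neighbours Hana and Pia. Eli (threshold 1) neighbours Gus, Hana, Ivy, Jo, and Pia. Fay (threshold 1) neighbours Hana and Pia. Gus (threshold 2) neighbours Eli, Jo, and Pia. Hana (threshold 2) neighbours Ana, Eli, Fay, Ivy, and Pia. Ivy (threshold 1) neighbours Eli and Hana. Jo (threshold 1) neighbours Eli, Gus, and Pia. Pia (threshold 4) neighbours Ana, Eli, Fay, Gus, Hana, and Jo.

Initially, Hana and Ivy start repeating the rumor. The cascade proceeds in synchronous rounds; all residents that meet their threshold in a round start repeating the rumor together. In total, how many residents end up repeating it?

Round 1 — Hana, Ivy start repeating the rumor (initial).
Round 2 — checking thresholds:
  Ana: 1 of 2 neighbours ≥ 1, starts repeating the rumor.
  Eli: 2 of 5 neighbours ≥ 1, starts repeating the rumor.
  Fay: 1 of 2 neighbours ≥ 1, starts repeating the rumor.
  Pia: 1 of 6 neighbours < 4, holds.
Round 3 — checking thresholds:
  Gus: 1 of 3 neighbours < 2, holds.
  Jo: 1 of 3 neighbours ≥ 1, starts repeating the rumor.
  Pia: 4 of 6 neighbours ≥ 4, starts repeating the rumor.
Round 4 — checking thresholds:
  Gus: 3 of 3 neighbours ≥ 2, starts repeating the rumor.
Round 5 — no new spreads; cascade stops.

8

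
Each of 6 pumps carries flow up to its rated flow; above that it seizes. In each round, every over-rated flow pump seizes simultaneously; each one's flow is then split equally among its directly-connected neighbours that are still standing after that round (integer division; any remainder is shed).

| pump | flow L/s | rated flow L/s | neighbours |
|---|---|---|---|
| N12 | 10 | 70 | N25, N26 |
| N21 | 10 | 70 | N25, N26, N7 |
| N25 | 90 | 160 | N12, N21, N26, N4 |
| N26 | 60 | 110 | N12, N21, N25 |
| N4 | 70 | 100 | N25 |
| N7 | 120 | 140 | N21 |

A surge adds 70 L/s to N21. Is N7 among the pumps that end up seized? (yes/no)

yes

Round 1 — N21 at 80 > 70. N21 seizes.
  N21 sheds 80 L/s to N25, N26, N7: 26 each (2 lost).
    N25: 90+26 = 116 ≤ 160
    N26: 60+26 = 86 ≤ 110
    N7: 120+26 = 146 > 140
Round 2 — N7 seizes.
  N7 sheds 146 L/s: no online neighbours, lost.
No further seizures.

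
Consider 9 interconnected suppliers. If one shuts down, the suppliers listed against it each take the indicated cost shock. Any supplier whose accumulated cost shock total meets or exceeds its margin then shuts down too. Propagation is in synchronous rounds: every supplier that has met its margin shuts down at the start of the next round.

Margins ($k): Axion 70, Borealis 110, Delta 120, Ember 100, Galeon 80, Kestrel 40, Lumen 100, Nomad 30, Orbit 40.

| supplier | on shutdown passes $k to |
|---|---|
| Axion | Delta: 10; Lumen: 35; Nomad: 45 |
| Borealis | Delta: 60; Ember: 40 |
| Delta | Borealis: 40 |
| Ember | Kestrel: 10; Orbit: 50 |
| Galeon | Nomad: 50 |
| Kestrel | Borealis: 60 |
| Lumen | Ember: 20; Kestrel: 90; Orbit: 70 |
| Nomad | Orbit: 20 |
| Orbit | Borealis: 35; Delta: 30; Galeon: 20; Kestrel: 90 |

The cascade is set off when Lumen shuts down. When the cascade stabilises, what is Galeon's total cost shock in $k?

20

Round 1 — Lumen shuts down (initial).
  Ember: +20 → 20 < 100
  Kestrel: +90 → 90 ≥ 40
  Orbit: +70 → 70 ≥ 40
Round 2 — Kestrel, Orbit shut down.
  Borealis: +60+35 → 95 < 110
  Delta: +30 → 30 < 120
  Galeon: +20 → 20 < 80
No further shutdowns.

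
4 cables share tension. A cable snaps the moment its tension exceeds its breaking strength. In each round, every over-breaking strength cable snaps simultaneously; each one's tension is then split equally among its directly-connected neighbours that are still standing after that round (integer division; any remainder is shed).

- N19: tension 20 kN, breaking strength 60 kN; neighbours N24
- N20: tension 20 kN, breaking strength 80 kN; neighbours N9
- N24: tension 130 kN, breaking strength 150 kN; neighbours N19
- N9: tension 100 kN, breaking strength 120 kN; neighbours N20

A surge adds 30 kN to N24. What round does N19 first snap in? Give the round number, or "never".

2

Round 1 — N24 at 160 > 150. N24 snaps.
  N24 sheds 160 kN to N19: 160 each.
    N19: 20+160 = 180 > 60
Round 2 — N19 snaps.
  N19 sheds 180 kN: no online neighbours, lost.
No further breaks.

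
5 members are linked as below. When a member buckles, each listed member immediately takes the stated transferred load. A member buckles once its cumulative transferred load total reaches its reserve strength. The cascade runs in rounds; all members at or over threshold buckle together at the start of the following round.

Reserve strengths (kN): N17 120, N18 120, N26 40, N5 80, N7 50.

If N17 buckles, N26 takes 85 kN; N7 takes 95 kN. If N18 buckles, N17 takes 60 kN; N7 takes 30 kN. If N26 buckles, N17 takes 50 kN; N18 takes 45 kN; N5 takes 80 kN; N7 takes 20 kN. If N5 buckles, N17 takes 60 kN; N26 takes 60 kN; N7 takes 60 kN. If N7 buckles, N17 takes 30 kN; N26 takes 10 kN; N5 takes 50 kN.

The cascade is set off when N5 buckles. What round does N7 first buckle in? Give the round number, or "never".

2

Round 1 — N5 buckles (initial).
  N17: +60 → 60 < 120
  N26: +60 → 60 ≥ 40
  N7: +60 → 60 ≥ 50
Round 2 — N26, N7 buckle.
  N17: +50+30 → 140 ≥ 120
  N18: +45 → 45 < 120
Round 3 — N17 buckles.
No further bucklings.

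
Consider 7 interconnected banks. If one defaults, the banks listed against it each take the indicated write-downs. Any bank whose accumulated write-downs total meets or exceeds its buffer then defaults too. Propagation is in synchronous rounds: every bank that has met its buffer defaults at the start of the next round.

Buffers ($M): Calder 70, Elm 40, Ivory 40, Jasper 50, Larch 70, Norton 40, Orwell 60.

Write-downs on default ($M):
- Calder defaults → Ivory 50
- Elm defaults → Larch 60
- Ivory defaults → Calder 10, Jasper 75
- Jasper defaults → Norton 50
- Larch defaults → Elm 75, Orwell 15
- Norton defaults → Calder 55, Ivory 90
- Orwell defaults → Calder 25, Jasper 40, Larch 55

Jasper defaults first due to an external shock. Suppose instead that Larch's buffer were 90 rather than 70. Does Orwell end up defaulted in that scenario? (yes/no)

no

With Larch's buffer at 90:
Round 1 — Jasper defaults (initial).
  Norton: +50 → 50 ≥ 40
Round 2 — Norton defaults.
  Calder: +55 → 55 < 70
  Ivory: +90 → 90 ≥ 40
Round 3 — Ivory defaults.
  Calder: +10 → 65 < 70
No further defaults.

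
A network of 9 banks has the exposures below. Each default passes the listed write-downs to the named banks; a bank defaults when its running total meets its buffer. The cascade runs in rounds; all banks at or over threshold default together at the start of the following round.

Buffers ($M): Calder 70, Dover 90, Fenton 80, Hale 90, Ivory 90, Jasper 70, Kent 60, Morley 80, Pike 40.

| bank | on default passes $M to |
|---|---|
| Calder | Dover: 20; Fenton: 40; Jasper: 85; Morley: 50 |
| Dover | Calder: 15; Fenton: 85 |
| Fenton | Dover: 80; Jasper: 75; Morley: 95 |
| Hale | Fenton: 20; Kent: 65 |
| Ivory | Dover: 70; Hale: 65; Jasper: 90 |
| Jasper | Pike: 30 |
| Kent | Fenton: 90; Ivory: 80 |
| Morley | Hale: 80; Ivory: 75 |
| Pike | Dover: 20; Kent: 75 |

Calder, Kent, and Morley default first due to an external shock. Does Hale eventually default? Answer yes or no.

yes

Round 1 — Calder, Kent, Morley default (initial).
  Dover: +20 → 20 < 90
  Fenton: +40+90 → 130 ≥ 80
  Hale: +80 → 80 < 90
  Ivory: +80+75 → 155 ≥ 90
  Jasper: +85 → 85 ≥ 70
Round 2 — Fenton, Ivory, Jasper default.
  Dover: +80+70 → 170 ≥ 90
  Hale: +65 → 145 ≥ 90
  Pike: +30 → 30 < 40
Round 3 — Dover, Hale default.
No further defaults.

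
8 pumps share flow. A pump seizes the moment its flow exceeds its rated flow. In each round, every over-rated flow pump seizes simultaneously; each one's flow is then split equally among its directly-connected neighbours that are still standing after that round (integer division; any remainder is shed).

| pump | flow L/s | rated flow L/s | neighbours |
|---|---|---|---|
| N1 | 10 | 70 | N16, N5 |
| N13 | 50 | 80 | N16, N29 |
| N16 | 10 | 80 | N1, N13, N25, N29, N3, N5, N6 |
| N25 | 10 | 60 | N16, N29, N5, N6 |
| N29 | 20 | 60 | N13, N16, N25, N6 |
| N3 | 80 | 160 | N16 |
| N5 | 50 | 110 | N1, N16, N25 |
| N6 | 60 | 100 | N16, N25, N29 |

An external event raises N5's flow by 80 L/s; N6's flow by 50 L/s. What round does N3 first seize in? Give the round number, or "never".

never

Round 1 — N5 at 130 > 110; N6 at 110 > 100. N5, N6 seize.
  N5 sheds 130 L/s to N1, N16, N25: 43 each (1 lost).
    N1: 10+43 = 53 ≤ 70
    N16: 10+43 = 53 ≤ 80
    N25: 10+43 = 53 ≤ 60
  N6 sheds 110 L/s to N16, N25, N29: 36 each (2 lost).
    N16: 53+36 = 89 > 80
    N25: 53+36 = 89 > 60
    N29: 20+36 = 56 ≤ 60
Round 2 — N16, N25 seize.
  N16 sheds 89 L/s to N1, N13, N29, N3: 22 each (1 lost).
    N1: 53+22 = 75 > 70
    N13: 50+22 = 72 ≤ 80
    N29: 56+22 = 78 > 60
    N3: 80+22 = 102 ≤ 160
  N25 sheds 89 L/s to N29: 89 each.
    N29: 78+89 = 167 > 60
Round 3 — N1, N29 seize.
  N1 sheds 75 L/s: no online neighbours, lost.
  N29 sheds 167 L/s to N13: 167 each.
    N13: 72+167 = 239 > 80
Round 4 — N13 seizes.
  N13 sheds 239 L/s: no online neighbours, lost.
No further seizures.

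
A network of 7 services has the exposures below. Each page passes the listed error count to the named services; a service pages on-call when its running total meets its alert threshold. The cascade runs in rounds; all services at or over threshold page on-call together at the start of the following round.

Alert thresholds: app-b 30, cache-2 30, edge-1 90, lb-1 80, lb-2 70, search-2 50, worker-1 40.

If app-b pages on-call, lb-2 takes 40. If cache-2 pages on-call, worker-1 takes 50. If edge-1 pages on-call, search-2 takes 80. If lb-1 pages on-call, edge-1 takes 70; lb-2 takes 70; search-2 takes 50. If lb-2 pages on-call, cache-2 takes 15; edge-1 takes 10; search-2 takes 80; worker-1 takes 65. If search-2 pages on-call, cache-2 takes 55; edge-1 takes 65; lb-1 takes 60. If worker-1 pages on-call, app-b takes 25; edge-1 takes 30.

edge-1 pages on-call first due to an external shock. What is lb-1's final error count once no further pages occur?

Round 1 — edge-1 pages on-call (initial).
  search-2: +80 → 80 ≥ 50
Round 2 — search-2 pages on-call.
  cache-2: +55 → 55 ≥ 30
  lb-1: +60 → 60 < 80
Round 3 — cache-2 pages on-call.
  worker-1: +50 → 50 ≥ 40
Round 4 — worker-1 pages on-call.
  app-b: +25 → 25 < 30
No further pages.

60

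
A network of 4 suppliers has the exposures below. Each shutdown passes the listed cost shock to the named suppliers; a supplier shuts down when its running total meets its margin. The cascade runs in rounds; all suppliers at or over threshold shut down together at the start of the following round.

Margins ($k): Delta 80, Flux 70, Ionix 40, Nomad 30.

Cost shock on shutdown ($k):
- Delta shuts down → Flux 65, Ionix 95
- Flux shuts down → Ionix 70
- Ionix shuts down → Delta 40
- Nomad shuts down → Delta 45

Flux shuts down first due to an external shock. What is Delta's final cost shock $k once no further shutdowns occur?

Round 1 — Flux shuts down (initial).
  Ionix: +70 → 70 ≥ 40
Round 2 — Ionix shuts down.
  Delta: +40 → 40 < 80
No further shutdowns.

40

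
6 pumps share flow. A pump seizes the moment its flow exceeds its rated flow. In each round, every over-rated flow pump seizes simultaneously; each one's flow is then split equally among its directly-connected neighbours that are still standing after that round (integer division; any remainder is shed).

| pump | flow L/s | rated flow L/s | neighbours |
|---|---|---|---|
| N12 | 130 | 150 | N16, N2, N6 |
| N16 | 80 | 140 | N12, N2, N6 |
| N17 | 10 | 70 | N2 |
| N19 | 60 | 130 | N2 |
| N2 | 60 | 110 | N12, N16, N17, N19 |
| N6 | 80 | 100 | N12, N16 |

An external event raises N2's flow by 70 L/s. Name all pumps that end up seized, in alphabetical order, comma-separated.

Round 1 — N2 at 130 > 110. N2 seizes.
  N2 sheds 130 L/s to N12, N16, N17, N19: 32 each (2 lost).
    N12: 130+32 = 162 > 150
    N16: 80+32 = 112 ≤ 140
    N17: 10+32 = 42 ≤ 70
    N19: 60+32 = 92 ≤ 130
Round 2 — N12 seizes.
  N12 sheds 162 L/s to N16, N6: 81 each.
    N16: 112+81 = 193 > 140
    N6: 80+81 = 161 > 100
Round 3 — N16, N6 seize.
  N16 sheds 193 L/s: no online neighbours, lost.
  N6 sheds 161 L/s: no online neighbours, lost.
No further seizures.

N12, N16, N2, N6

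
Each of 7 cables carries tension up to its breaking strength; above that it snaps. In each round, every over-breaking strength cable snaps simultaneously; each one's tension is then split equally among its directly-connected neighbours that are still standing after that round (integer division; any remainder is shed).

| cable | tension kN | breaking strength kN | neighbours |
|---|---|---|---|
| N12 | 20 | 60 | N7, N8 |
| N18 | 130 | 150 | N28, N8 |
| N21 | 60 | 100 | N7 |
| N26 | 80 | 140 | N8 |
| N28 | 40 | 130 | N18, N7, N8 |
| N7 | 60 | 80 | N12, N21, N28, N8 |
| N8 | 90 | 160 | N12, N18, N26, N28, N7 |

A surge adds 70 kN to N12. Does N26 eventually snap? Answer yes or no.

Round 1 — N12 at 90 > 60. N12 snaps.
  N12 sheds 90 kN to N7, N8: 45 each.
    N7: 60+45 = 105 > 80
    N8: 90+45 = 135 ≤ 160
Round 2 — N7 snaps.
  N7 sheds 105 kN to N21, N28, N8: 35 each.
    N21: 60+35 = 95 ≤ 100
    N28: 40+35 = 75 ≤ 130
    N8: 135+35 = 170 > 160
Round 3 — N8 snaps.
  N8 sheds 170 kN to N18, N26, N28: 56 each (2 lost).
    N18: 130+56 = 186 > 150
    N26: 80+56 = 136 ≤ 140
    N28: 75+56 = 131 > 130
Round 4 — N18, N28 snap.
  N18 sheds 186 kN: no online neighbours, lost.
  N28 sheds 131 kN: no online neighbours, lost.
No further breaks.

no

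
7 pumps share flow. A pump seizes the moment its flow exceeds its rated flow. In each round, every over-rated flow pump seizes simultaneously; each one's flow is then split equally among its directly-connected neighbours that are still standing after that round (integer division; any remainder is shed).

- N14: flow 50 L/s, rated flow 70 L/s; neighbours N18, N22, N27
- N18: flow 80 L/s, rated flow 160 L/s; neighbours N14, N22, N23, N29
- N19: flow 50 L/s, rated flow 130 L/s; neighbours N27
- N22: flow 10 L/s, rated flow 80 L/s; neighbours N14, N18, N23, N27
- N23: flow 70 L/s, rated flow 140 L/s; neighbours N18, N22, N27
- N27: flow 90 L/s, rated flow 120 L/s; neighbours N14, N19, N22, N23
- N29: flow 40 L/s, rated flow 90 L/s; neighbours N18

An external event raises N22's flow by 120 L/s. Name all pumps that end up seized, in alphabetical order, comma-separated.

Round 1 — N22 at 130 > 80. N22 seizes.
  N22 sheds 130 L/s to N14, N18, N23, N27: 32 each (2 lost).
    N14: 50+32 = 82 > 70
    N18: 80+32 = 112 ≤ 160
    N23: 70+32 = 102 ≤ 140
    N27: 90+32 = 122 > 120
Round 2 — N14, N27 seize.
  N14 sheds 82 L/s to N18: 82 each.
    N18: 112+82 = 194 > 160
  N27 sheds 122 L/s to N19, N23: 61 each.
    N19: 50+61 = 111 ≤ 130
    N23: 102+61 = 163 > 140
Round 3 — N18, N23 seize.
  N18 sheds 194 L/s to N29: 194 each.
    N29: 40+194 = 234 > 90
  N23 sheds 163 L/s: no online neighbours, lost.
Round 4 — N29 seizes.
  N29 sheds 234 L/s: no online neighbours, lost.
No further seizures.

N14, N18, N22, N23, N27, N29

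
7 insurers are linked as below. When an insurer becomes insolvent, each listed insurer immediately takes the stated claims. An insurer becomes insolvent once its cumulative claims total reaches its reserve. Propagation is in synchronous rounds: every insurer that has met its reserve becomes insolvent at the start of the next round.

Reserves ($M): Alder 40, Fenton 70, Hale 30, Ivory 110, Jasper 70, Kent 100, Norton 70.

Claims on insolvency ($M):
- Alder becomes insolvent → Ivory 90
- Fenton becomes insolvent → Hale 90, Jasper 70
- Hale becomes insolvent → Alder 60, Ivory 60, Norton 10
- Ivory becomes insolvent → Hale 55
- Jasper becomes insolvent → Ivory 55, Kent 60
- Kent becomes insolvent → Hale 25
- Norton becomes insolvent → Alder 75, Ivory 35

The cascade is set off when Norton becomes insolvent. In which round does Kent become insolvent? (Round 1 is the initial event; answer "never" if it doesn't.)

never

Round 1 — Norton becomes insolvent (initial).
  Alder: +75 → 75 ≥ 40
  Ivory: +35 → 35 < 110
Round 2 — Alder becomes insolvent.
  Ivory: +90 → 125 ≥ 110
Round 3 — Ivory becomes insolvent.
  Hale: +55 → 55 ≥ 30
Round 4 — Hale becomes insolvent.
No further insolvencies.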